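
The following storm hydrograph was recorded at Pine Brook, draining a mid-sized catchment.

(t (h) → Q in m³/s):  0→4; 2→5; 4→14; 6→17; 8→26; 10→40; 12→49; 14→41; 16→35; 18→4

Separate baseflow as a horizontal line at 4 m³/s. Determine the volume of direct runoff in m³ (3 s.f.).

V ≈ 1.40 × 10^6 m³

Direct-runoff ordinates (Q − Q_b): 0.0, 1.0, 10.0, 13.0, 22.0, 36.0, 45.0, 37.0, 31.0, 0.0 m³/s.
ΣQ_DR = 195.0 m³/s.
With Δt = 2 h = 7200 s, V = ΣQ_DR · Δt = 195.0 × 7200 = 1.40 × 10^6 m³.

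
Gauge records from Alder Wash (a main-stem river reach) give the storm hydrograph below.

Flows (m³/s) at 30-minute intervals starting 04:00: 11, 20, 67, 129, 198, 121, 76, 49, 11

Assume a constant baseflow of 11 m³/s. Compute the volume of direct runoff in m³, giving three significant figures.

V ≈ 1.05 × 10^6 m³

Direct-runoff ordinates (Q − Q_b): 0.0, 9.0, 56.0, 118.0, 187.0, 110.0, 65.0, 38.0, 0.0 m³/s.
ΣQ_DR = 583.0 m³/s.
With Δt = 0.5 h = 1800 s, V = ΣQ_DR · Δt = 583.0 × 1800 = 1.05 × 10^6 m³.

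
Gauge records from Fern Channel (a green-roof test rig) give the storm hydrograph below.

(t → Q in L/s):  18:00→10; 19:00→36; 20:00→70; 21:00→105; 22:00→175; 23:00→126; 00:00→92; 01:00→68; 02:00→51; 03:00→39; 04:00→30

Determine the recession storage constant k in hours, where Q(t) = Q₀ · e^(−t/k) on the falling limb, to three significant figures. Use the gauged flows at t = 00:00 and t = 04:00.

k ≈ 3.57 h

On the falling limb, Q drops from 92 to 30 L/s between t = 00:00 and t = 04:00 (Δt = 4 h).
k = −Δt / ln(Q₂/Q₁) = −4 / ln(30/92) = 3.57 h.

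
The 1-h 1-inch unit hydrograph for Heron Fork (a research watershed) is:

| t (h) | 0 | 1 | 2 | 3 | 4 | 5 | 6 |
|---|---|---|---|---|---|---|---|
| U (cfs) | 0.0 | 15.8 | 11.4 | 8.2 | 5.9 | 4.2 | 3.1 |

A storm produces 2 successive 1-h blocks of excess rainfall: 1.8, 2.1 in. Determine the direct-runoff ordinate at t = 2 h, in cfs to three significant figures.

Q ≈ 53.7 cfs

By discrete convolution, Q_j = Σ (P_i / 1 in) · U_{j−i}.
At t = 2 h (j=2): Q = (1.8/1)·11.4 + (2.1/1)·15.8 = 53.7 cfs.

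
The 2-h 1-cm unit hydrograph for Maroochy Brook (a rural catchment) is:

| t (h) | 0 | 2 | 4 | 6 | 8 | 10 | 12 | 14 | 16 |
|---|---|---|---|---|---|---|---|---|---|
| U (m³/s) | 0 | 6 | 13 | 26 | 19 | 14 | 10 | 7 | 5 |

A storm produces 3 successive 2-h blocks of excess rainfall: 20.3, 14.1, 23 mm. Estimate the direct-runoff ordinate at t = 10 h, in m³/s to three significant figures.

By discrete convolution, Q_j = Σ (P_i / 10 mm) · U_{j−i}.
At t = 10 h (j=5): Q = (20.3/10)·14 + (14.1/10)·19 + (23/10)·26 = 115 m³/s.

Q ≈ 115 m³/s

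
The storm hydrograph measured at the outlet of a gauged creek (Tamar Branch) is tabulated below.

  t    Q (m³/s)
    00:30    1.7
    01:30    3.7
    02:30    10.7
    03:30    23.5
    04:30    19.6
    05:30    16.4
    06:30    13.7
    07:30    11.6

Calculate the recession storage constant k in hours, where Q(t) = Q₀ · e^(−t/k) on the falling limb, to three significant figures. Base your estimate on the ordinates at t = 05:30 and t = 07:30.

On the falling limb, Q drops from 16.4 to 11.6 m³/s between t = 05:30 and t = 07:30 (Δt = 2 h).
k = −Δt / ln(Q₂/Q₁) = −2 / ln(11.6/16.4) = 5.78 h.

k ≈ 5.78 h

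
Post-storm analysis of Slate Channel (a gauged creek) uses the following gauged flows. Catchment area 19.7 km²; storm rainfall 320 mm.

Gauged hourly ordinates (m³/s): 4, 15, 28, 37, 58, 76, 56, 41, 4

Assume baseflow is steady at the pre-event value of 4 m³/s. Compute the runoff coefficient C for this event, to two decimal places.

ΣQ_DR = 283.0 m³/s; V = ΣQ_DR·Δt = 1.019 × 10^6 m³.
Runoff depth d = V / A = 51.72 mm.
C = d / P = 51.72 / 320 = 0.16.

C ≈ 0.16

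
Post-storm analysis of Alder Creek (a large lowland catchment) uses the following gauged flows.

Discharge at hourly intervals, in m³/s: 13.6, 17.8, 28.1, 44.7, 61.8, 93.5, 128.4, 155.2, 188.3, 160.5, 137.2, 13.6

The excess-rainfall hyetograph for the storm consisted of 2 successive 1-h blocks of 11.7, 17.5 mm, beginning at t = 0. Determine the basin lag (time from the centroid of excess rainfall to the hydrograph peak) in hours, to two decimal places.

Centroid of excess rainfall: t_c = Σ P_i·t̄_i / ΣP_i = 1.0993 h (block centres at 0.5, 1.5 h).
Hydrograph peak occurs at t = 8 h, so basin lag t_L = 8 − 1.0993 = 6.90 h.

t_L ≈ 6.90 h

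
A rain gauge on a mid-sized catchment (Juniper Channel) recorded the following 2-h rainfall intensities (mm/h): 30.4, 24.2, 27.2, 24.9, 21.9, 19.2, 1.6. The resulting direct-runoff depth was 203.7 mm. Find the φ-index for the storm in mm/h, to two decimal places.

Only the 6 blocks with intensity above φ contribute runoff: 30.4, 24.2, 27.2, 24.9, 21.9, 19.2 mm/h.
Σ(I−φ)·Δt = d  ⇒  (30.4+24.2+27.2+24.9+21.9+19.2 − 6φ)·2 = 203.7
φ = (147.8 − 203.7/2) / 6 = 7.66 mm/h.

φ ≈ 7.66 mm/h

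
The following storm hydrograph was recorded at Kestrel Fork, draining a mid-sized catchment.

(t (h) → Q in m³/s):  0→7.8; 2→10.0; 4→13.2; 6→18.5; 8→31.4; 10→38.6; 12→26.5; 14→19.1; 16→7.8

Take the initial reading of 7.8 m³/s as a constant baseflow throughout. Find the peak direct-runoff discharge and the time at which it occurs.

Q_p = 30.8 m³/s at t = 10 h

Subtracting baseflow gives direct-runoff ordinates: 0.0, 2.2, 5.4, 10.7, 23.6, 30.8, 18.7, 11.3, 0.0 m³/s.
The maximum is 30.8 m³/s, occurring at the reading for t = 10 h.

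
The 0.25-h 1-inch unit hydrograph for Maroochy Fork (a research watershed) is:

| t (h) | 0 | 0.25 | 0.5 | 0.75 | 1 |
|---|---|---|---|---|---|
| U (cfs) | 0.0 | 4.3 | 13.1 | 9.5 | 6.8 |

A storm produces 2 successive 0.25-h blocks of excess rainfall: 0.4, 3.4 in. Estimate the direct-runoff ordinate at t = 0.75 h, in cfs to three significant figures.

Q ≈ 48.3 cfs

By discrete convolution, Q_j = Σ (P_i / 1 in) · U_{j−i}.
At t = 0.75 h (j=3): Q = (0.4/1)·9.5 + (3.4/1)·13.1 = 48.3 cfs.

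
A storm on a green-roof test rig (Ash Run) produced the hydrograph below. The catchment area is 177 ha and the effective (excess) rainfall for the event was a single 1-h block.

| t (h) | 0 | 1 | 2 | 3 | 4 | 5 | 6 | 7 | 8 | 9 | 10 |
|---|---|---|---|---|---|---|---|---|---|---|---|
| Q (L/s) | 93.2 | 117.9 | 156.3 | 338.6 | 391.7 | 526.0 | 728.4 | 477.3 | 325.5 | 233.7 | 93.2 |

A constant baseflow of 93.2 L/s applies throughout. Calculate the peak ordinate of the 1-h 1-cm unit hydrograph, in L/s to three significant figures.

Direct runoff: 0.0, 24.7, 63.1, 245.4, 298.5, 432.8, 635.2, 384.1, 232.3, 140.5, 0.0 L/s; ΣQ_DR = 2457 L/s, peak = 635.2 L/s.
Runoff depth d = ΣQ_DR·Δt / A = 2457 × 3600 / (177 ha) = 4.996 mm.
The 1-cm UH is the DRH scaled by (10 mm)/d, so U_p = 635.2 × 10/4.996 = 1270 L/s.

U_p ≈ 1270 L/s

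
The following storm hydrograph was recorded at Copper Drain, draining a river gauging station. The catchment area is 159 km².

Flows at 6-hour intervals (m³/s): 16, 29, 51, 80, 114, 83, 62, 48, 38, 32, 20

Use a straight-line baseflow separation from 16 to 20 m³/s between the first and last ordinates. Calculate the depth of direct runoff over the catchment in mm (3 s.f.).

Direct runoff: 0.00, 12.60, 34.20, 62.80, 96.40, 65.00, 43.60, 29.20, 18.80, 12.40, 0.00 m³/s; ΣQ_DR = 375.0 m³/s.
V = ΣQ_DR · Δt = 375.0 × 21600 s = 8.100 × 10^6 m³.
Over A = 159 km², depth = V / A = 50.9 mm.

d ≈ 50.9 mm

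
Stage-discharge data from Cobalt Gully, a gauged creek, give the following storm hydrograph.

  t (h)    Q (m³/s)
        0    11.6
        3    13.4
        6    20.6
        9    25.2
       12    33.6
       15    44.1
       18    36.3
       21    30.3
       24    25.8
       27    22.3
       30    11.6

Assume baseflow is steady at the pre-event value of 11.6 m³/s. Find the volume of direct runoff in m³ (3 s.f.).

V ≈ 1.59 × 10^6 m³

Direct-runoff ordinates (Q − Q_b): 0.0, 1.8, 9.0, 13.6, 22.0, 32.5, 24.7, 18.7, 14.2, 10.7, 0.0 m³/s.
ΣQ_DR = 147.2 m³/s.
With Δt = 3 h = 10800 s, V = ΣQ_DR · Δt = 147.2 × 10800 = 1.59 × 10^6 m³.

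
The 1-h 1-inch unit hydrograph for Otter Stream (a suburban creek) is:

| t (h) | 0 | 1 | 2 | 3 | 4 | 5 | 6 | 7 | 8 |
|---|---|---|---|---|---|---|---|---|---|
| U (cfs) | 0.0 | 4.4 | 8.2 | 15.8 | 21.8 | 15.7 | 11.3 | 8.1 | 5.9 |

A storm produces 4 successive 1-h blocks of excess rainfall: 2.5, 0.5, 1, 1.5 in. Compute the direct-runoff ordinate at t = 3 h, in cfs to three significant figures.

Q ≈ 48.0 cfs

By discrete convolution, Q_j = Σ (P_i / 1 in) · U_{j−i}.
At t = 3 h (j=3): Q = (2.5/1)·15.8 + (0.5/1)·8.2 + (1/1)·4.4 + (1.5/1)·0.0 = 48.0 cfs.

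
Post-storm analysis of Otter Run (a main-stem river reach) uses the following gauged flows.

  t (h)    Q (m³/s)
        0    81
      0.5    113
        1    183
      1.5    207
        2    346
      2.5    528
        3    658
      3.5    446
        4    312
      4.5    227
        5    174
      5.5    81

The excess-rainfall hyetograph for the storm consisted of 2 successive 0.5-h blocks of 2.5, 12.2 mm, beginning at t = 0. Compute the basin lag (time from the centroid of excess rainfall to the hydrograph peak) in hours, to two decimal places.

Centroid of excess rainfall: t_c = Σ P_i·t̄_i / ΣP_i = 0.6650 h (block centres at 0.25, 0.75 h).
Hydrograph peak occurs at t = 3 h, so basin lag t_L = 3 − 0.6650 = 2.34 h.

t_L ≈ 2.34 h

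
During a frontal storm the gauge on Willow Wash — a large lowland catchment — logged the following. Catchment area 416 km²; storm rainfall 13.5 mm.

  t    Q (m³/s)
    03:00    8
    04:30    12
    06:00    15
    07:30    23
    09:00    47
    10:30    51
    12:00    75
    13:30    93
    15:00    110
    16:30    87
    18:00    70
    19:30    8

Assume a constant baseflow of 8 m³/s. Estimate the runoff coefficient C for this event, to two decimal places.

ΣQ_DR = 503.0 m³/s; V = ΣQ_DR·Δt = 2.716 × 10^6 m³.
Runoff depth d = V / A = 6.529 mm.
C = d / P = 6.529 / 13.5 = 0.48.

C ≈ 0.48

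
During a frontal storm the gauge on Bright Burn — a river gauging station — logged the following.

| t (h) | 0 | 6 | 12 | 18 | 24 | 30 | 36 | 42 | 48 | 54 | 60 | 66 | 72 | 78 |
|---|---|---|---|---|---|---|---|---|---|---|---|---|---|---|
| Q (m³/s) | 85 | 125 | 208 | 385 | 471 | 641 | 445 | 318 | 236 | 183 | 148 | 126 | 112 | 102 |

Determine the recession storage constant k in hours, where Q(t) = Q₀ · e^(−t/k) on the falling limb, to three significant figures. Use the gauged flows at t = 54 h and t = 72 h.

k ≈ 36.7 h

On the falling limb, Q drops from 183 to 112 m³/s between t = 54 h and t = 72 h (Δt = 18 h).
k = −Δt / ln(Q₂/Q₁) = −18 / ln(112/183) = 36.7 h.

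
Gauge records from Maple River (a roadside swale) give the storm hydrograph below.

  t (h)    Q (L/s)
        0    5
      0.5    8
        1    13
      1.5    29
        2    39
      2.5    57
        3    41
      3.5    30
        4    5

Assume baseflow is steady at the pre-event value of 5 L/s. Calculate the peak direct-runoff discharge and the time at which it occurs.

Q_p = 52.0 L/s at t = 2.5 h

Subtracting baseflow gives direct-runoff ordinates: 0.0, 3.0, 8.0, 24.0, 34.0, 52.0, 36.0, 25.0, 0.0 L/s.
The maximum is 52.0 L/s, occurring at the reading for t = 2.5 h.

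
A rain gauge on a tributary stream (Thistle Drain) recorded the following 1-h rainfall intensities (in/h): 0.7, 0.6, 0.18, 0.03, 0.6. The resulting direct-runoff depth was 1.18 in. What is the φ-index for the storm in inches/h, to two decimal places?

φ ≈ 0.24 in/h

Only the 3 blocks with intensity above φ contribute runoff: 0.7, 0.6, 0.6 in/h.
Σ(I−φ)·Δt = d  ⇒  (0.7+0.6+0.6 − 3φ)·1 = 1.18
φ = (1.900 − 1.18/1) / 3 = 0.24 in/h.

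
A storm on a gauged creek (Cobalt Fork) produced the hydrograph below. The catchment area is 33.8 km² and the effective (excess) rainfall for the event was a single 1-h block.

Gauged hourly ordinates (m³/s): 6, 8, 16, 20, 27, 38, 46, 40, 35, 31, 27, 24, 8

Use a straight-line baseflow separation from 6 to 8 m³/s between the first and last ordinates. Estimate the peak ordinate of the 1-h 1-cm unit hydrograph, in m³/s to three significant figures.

Direct runoff: 0.00, 1.83, 9.67, 13.50, 20.33, 31.17, 39.00, 32.83, 27.67, 23.50, 19.33, 16.17, 0.00 m³/s; ΣQ_DR = 235.0 m³/s, peak = 39.00 m³/s.
Runoff depth d = ΣQ_DR·Δt / A = 235.0 × 3600 / (33.8 km²) = 25.03 mm.
The 1-cm UH is the DRH scaled by (10 mm)/d, so U_p = 39.00 × 10/25.03 = 15.6 m³/s.

U_p ≈ 15.6 m³/s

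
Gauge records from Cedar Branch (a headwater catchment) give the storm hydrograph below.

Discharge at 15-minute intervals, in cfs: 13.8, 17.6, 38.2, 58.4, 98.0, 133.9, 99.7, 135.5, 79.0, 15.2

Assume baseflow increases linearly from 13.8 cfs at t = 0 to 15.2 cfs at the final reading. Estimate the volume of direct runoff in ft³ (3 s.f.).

Direct-runoff ordinates (Q − Q_b): 0.00, 3.64, 24.09, 44.13, 83.58, 119.32, 84.97, 120.61, 63.96, 0.00 cfs.
ΣQ_DR = 544.3 cfs.
With Δt = 0.25 h = 900 s, V = ΣQ_DR · Δt = 544.3 × 900 = 4.90 × 10^5 ft³.

V ≈ 4.90 × 10^5 ft³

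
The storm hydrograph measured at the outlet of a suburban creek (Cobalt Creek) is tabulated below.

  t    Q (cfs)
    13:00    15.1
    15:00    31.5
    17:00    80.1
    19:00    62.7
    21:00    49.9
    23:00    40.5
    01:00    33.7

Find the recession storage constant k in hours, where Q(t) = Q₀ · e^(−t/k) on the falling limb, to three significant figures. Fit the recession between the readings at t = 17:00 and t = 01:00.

On the falling limb, Q drops from 80.1 to 33.7 cfs between t = 17:00 and t = 01:00 (Δt = 8 h).
k = −Δt / ln(Q₂/Q₁) = −8 / ln(33.7/80.1) = 9.24 h.

k ≈ 9.24 h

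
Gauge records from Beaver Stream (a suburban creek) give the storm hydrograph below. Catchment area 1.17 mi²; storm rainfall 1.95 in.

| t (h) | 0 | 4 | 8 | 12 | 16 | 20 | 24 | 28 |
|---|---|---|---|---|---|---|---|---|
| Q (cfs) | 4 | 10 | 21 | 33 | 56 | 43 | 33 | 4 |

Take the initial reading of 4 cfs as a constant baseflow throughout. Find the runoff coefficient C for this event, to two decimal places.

C ≈ 0.47

ΣQ_DR = 172.0 cfs; V = ΣQ_DR·Δt = 2.477 × 10^6 ft³.
Runoff depth d = V / A = 0.9112 in.
C = d / P = 0.9112 / 1.95 = 0.47.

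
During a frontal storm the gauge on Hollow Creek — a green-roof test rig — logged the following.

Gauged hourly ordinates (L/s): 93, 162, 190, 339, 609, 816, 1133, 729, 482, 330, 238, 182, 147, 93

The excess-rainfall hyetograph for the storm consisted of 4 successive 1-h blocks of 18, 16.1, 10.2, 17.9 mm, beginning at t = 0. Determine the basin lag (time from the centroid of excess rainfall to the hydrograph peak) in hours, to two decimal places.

Centroid of excess rainfall: t_c = Σ P_i·t̄_i / ΣP_i = 1.9502 h (block centres at 0.5, 1.5, 2.5, 3.5 h).
Hydrograph peak occurs at t = 6 h, so basin lag t_L = 6 − 1.9502 = 4.05 h.

t_L ≈ 4.05 h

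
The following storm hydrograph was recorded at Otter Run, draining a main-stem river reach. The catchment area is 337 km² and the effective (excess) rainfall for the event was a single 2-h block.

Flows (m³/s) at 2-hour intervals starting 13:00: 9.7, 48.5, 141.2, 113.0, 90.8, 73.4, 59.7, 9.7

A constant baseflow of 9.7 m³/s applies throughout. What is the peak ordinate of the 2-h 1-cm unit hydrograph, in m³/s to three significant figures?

U_p ≈ 131 m³/s

Direct runoff: 0.0, 38.8, 131.5, 103.3, 81.1, 63.7, 50.0, 0.0 m³/s; ΣQ_DR = 468.4 m³/s, peak = 131.5 m³/s.
Runoff depth d = ΣQ_DR·Δt / A = 468.4 × 7200 / (337 km²) = 10.01 mm.
The 1-cm UH is the DRH scaled by (10 mm)/d, so U_p = 131.5 × 10/10.01 = 131 m³/s.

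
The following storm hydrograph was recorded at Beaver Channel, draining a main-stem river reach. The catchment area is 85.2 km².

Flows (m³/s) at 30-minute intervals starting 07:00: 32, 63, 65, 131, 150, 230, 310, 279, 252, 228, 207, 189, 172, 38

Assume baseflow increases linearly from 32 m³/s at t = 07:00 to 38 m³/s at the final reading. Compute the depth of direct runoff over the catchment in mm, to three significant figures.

Direct runoff: 0.00, 30.54, 32.08, 97.62, 116.15, 195.69, 275.23, 243.77, 216.31, 191.85, 170.38, 151.92, 134.46, 0.00 m³/s; ΣQ_DR = 1856 m³/s.
V = ΣQ_DR · Δt = 1856 × 1800 s = 3.341 × 10^6 m³.
Over A = 85.2 km², depth = V / A = 39.2 mm.

d ≈ 39.2 mm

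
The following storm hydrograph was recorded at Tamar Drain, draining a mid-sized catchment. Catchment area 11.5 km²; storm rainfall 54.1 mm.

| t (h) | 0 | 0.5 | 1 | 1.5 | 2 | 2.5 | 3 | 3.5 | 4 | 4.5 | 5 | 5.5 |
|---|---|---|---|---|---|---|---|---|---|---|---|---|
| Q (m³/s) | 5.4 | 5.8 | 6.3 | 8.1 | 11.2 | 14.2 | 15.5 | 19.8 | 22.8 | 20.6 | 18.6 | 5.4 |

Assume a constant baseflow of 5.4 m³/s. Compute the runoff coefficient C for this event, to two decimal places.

ΣQ_DR = 88.90 m³/s; V = ΣQ_DR·Δt = 1.600 × 10^5 m³.
Runoff depth d = V / A = 13.91 mm.
C = d / P = 13.91 / 54.1 = 0.26.

C ≈ 0.26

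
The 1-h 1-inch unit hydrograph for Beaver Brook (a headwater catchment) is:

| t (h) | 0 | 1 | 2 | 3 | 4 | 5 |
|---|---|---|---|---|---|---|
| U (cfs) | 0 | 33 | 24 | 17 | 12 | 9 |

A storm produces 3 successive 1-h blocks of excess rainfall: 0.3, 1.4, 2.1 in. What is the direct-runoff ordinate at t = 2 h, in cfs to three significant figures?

Q ≈ 53.4 cfs

By discrete convolution, Q_j = Σ (P_i / 1 in) · U_{j−i}.
At t = 2 h (j=2): Q = (0.3/1)·24 + (1.4/1)·33 + (2.1/1)·0 = 53.4 cfs.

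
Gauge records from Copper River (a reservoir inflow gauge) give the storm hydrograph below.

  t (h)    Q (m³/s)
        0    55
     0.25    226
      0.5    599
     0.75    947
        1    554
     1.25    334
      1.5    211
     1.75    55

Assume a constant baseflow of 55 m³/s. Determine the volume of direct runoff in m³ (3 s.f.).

V ≈ 2.29 × 10^6 m³

Direct-runoff ordinates (Q − Q_b): 0.0, 171.0, 544.0, 892.0, 499.0, 279.0, 156.0, 0.0 m³/s.
ΣQ_DR = 2541 m³/s.
With Δt = 0.25 h = 900 s, V = ΣQ_DR · Δt = 2541 × 900 = 2.29 × 10^6 m³.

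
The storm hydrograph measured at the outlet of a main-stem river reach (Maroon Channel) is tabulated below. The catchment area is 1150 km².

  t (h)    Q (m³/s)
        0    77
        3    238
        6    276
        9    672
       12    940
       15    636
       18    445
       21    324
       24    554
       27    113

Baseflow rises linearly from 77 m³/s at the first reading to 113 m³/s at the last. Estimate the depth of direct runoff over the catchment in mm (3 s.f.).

Direct runoff: 0.00, 157.00, 191.00, 583.00, 847.00, 539.00, 344.00, 219.00, 445.00, 0.00 m³/s; ΣQ_DR = 3325 m³/s.
V = ΣQ_DR · Δt = 3325 × 10800 s = 3.591 × 10^7 m³.
Over A = 1150 km², depth = V / A = 31.2 mm.

d ≈ 31.2 mm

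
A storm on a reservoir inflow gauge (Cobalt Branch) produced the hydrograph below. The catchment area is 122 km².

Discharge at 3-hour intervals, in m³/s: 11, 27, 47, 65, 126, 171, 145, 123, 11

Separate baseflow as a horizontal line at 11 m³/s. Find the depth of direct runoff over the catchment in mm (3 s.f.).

d ≈ 55.5 mm

Direct runoff: 0.0, 16.0, 36.0, 54.0, 115.0, 160.0, 134.0, 112.0, 0.0 m³/s; ΣQ_DR = 627.0 m³/s.
V = ΣQ_DR · Δt = 627.0 × 10800 s = 6.772 × 10^6 m³.
Over A = 122 km², depth = V / A = 55.5 mm.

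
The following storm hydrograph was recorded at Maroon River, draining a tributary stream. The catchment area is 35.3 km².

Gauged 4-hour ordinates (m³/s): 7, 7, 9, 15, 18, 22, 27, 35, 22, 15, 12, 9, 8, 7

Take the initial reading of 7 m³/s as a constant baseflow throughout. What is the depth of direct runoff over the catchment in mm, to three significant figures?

Direct runoff: 0.0, 0.0, 2.0, 8.0, 11.0, 15.0, 20.0, 28.0, 15.0, 8.0, 5.0, 2.0, 1.0, 0.0 m³/s; ΣQ_DR = 115.0 m³/s.
V = ΣQ_DR · Δt = 115.0 × 14400 s = 1.656 × 10^6 m³.
Over A = 35.3 km², depth = V / A = 46.9 mm.

d ≈ 46.9 mm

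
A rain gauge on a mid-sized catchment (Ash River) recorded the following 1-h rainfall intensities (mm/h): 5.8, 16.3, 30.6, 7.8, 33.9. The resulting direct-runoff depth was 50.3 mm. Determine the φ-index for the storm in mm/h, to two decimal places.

Only the 3 blocks with intensity above φ contribute runoff: 16.3, 30.6, 33.9 mm/h.
Σ(I−φ)·Δt = d  ⇒  (16.3+30.6+33.9 − 3φ)·1 = 50.3
φ = (80.80 − 50.3/1) / 3 = 10.17 mm/h.

φ ≈ 10.17 mm/h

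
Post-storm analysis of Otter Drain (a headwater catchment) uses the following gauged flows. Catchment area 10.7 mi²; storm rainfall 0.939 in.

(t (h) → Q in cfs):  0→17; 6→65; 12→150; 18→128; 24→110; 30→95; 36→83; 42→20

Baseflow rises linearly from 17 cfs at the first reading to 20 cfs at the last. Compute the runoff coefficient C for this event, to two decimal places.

C ≈ 0.48

ΣQ_DR = 520.0 cfs; V = ΣQ_DR·Δt = 1.123 × 10^7 ft³.
Runoff depth d = V / A = 0.4518 in.
C = d / P = 0.4518 / 0.939 = 0.48.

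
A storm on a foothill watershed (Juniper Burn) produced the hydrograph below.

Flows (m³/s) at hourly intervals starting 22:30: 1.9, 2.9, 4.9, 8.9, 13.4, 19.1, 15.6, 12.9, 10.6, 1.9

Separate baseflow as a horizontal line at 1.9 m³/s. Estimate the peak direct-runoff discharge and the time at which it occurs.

Subtracting baseflow gives direct-runoff ordinates: 0.0, 1.0, 3.0, 7.0, 11.5, 17.2, 13.7, 11.0, 8.7, 0.0 m³/s.
The maximum is 17.2 m³/s, occurring at the reading for t = 03:30.

Q_p = 17.2 m³/s at t = 03:30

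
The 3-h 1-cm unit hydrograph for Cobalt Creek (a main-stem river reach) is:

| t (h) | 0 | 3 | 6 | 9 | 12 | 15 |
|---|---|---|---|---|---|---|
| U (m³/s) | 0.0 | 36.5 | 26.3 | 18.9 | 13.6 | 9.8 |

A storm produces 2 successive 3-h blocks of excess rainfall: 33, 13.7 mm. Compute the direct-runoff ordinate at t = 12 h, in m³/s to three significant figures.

Q ≈ 70.8 m³/s

By discrete convolution, Q_j = Σ (P_i / 10 mm) · U_{j−i}.
At t = 12 h (j=4): Q = (33/10)·13.6 + (13.7/10)·18.9 = 70.8 m³/s.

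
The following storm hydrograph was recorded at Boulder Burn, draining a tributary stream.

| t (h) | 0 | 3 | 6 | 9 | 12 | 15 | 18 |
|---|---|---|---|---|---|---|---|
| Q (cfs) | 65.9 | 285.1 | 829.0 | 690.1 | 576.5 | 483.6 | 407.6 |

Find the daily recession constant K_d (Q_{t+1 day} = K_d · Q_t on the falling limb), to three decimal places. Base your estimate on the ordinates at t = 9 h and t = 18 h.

K_d ≈ 0.246

Between t = 9 h and t = 18 h the flow falls from 690.1 to 407.6 cfs over 3×3 h = 9 h.
Per-interval ratio K = (407.6/690.1)^(1/3) = 0.8390; K_d = K^(24/3) = 0.246.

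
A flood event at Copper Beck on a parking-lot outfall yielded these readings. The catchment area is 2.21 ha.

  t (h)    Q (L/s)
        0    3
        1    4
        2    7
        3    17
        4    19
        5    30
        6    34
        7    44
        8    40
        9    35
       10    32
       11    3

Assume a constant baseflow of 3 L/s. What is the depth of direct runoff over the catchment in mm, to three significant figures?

Direct runoff: 0.0, 1.0, 4.0, 14.0, 16.0, 27.0, 31.0, 41.0, 37.0, 32.0, 29.0, 0.0 L/s; ΣQ_DR = 232.0 L/s.
V = ΣQ_DR · Δt = 232.0 × 3600 s = 8.352 × 10^5 L.
Over A = 2.21 ha, depth = V / A = 37.8 mm.

d ≈ 37.8 mm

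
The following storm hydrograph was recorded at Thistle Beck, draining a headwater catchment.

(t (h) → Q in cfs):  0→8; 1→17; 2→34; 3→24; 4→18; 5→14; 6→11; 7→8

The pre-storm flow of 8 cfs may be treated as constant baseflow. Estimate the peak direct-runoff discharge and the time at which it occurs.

Q_p = 26.0 cfs at t = 2 h

Subtracting baseflow gives direct-runoff ordinates: 0.0, 9.0, 26.0, 16.0, 10.0, 6.0, 3.0, 0.0 cfs.
The maximum is 26.0 cfs, occurring at the reading for t = 2 h.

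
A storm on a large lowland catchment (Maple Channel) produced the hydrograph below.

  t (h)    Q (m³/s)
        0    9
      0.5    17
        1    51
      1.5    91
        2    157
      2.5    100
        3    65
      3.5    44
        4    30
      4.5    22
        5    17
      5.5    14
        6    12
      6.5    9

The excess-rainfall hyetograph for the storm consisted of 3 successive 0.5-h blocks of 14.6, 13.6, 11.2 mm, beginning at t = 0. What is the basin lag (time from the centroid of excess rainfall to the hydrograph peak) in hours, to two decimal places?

Centroid of excess rainfall: t_c = Σ P_i·t̄_i / ΣP_i = 0.7069 h (block centres at 0.25, 0.75, 1.25 h).
Hydrograph peak occurs at t = 2 h, so basin lag t_L = 2 − 0.7069 = 1.29 h.

t_L ≈ 1.29 h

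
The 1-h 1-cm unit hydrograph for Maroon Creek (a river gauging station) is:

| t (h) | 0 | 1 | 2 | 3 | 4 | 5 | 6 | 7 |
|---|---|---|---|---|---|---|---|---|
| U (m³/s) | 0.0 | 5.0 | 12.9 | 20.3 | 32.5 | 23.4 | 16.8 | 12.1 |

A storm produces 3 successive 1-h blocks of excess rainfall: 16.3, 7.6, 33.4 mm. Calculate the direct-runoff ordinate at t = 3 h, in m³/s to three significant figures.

Q ≈ 59.6 m³/s

By discrete convolution, Q_j = Σ (P_i / 10 mm) · U_{j−i}.
At t = 3 h (j=3): Q = (16.3/10)·20.3 + (7.6/10)·12.9 + (33.4/10)·5.0 = 59.6 m³/s.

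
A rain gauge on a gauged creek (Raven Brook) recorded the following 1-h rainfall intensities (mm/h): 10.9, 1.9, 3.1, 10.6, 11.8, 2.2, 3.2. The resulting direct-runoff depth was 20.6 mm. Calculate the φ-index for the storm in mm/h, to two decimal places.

φ ≈ 4.23 mm/h

Only the 3 blocks with intensity above φ contribute runoff: 10.9, 10.6, 11.8 mm/h.
Σ(I−φ)·Δt = d  ⇒  (10.9+10.6+11.8 − 3φ)·1 = 20.6
φ = (33.30 − 20.6/1) / 3 = 4.23 mm/h.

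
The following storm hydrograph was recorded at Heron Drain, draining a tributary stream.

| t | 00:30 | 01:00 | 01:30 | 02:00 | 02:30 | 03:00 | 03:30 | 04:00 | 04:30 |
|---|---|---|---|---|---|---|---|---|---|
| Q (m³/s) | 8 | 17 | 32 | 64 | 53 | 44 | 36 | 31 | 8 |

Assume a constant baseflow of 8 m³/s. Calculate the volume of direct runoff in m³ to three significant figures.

V ≈ 3.98 × 10^5 m³

Direct-runoff ordinates (Q − Q_b): 0.0, 9.0, 24.0, 56.0, 45.0, 36.0, 28.0, 23.0, 0.0 m³/s.
ΣQ_DR = 221.0 m³/s.
With Δt = 0.5 h = 1800 s, V = ΣQ_DR · Δt = 221.0 × 1800 = 3.98 × 10^5 m³.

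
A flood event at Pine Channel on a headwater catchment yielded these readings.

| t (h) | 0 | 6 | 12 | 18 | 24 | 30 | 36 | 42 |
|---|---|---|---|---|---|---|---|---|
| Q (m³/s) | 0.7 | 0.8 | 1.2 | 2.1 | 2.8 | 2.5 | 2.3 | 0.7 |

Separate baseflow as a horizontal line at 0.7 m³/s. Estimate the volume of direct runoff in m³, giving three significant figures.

Direct-runoff ordinates (Q − Q_b): 0.0, 0.1, 0.5, 1.4, 2.1, 1.8, 1.6, 0.0 m³/s.
ΣQ_DR = 7.500 m³/s.
With Δt = 6 h = 21600 s, V = ΣQ_DR · Δt = 7.500 × 21600 = 1.62 × 10^5 m³.

V ≈ 1.62 × 10^5 m³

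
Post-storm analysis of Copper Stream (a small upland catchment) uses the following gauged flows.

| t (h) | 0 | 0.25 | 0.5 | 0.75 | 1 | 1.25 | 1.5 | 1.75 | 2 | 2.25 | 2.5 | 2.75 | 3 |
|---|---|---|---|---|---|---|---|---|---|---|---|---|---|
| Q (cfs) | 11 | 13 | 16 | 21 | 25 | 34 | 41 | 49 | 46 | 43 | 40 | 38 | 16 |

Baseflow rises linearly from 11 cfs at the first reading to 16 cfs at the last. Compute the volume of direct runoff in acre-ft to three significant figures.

Direct-runoff ordinates (Q − Q_b): 0.00, 1.58, 4.17, 8.75, 12.33, 20.92, 27.50, 35.08, 31.67, 28.25, 24.83, 22.42, 0.00 cfs.
ΣQ_DR = 217.5 cfs.
With Δt = 0.25 h = 900 s, V = ΣQ_DR · Δt = 217.5 × 900 = 1.96 × 10^5 ft³ = 4.49 acre-ft.

V ≈ 4.49 acre-ft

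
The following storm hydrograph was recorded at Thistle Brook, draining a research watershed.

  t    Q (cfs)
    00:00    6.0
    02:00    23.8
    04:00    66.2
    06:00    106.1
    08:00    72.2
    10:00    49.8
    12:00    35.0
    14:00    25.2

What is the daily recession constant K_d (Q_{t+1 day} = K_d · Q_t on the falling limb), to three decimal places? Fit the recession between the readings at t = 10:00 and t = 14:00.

Between t = 10:00 and t = 14:00 the flow falls from 49.8 to 25.2 cfs over 2×2 h = 4 h.
Per-interval ratio K = (25.2/49.8)^(1/2) = 0.7114; K_d = K^(24/2) = 0.017.

K_d ≈ 0.017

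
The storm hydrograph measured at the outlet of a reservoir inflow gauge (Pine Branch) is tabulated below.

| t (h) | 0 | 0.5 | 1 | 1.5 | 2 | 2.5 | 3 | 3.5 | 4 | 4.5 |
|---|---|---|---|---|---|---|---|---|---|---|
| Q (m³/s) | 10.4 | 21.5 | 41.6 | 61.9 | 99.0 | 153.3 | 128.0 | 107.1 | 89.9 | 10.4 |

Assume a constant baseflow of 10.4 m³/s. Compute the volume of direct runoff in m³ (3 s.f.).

V ≈ 1.11 × 10^6 m³

Direct-runoff ordinates (Q − Q_b): 0.0, 11.1, 31.2, 51.5, 88.6, 142.9, 117.6, 96.7, 79.5, 0.0 m³/s.
ΣQ_DR = 619.1 m³/s.
With Δt = 0.5 h = 1800 s, V = ΣQ_DR · Δt = 619.1 × 1800 = 1.11 × 10^6 m³.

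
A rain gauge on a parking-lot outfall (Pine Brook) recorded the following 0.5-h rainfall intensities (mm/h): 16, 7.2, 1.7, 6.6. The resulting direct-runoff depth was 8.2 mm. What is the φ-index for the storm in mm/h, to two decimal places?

Only the 3 blocks with intensity above φ contribute runoff: 16, 7.2, 6.6 mm/h.
Σ(I−φ)·Δt = d  ⇒  (16+7.2+6.6 − 3φ)·0.5 = 8.2
φ = (29.80 − 8.2/0.5) / 3 = 4.47 mm/h.

φ ≈ 4.47 mm/h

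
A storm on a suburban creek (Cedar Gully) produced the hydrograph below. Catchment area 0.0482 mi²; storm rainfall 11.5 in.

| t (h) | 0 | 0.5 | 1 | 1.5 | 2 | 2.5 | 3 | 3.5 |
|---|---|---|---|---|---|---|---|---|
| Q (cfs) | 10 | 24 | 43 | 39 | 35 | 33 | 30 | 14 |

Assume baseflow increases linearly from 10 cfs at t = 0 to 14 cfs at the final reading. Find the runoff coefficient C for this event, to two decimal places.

C ≈ 0.18

ΣQ_DR = 132.0 cfs; V = ΣQ_DR·Δt = 2.376 × 10^5 ft³.
Runoff depth d = V / A = 2.122 in.
C = d / P = 2.122 / 11.5 = 0.18.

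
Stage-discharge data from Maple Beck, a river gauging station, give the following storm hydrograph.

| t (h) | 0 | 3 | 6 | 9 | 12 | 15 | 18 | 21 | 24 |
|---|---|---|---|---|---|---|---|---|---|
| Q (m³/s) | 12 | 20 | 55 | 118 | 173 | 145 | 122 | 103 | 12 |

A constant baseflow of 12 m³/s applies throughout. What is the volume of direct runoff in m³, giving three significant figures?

Direct-runoff ordinates (Q − Q_b): 0.0, 8.0, 43.0, 106.0, 161.0, 133.0, 110.0, 91.0, 0.0 m³/s.
ΣQ_DR = 652.0 m³/s.
With Δt = 3 h = 10800 s, V = ΣQ_DR · Δt = 652.0 × 10800 = 7.04 × 10^6 m³.

V ≈ 7.04 × 10^6 m³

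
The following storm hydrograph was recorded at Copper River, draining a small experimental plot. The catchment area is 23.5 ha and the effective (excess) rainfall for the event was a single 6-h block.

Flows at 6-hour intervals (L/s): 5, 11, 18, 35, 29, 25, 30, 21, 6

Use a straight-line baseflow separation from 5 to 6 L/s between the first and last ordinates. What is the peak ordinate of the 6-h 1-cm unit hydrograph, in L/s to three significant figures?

Direct runoff: 0.00, 5.88, 12.75, 29.62, 23.50, 19.38, 24.25, 15.12, 0.00 L/s; ΣQ_DR = 130.5 L/s, peak = 29.62 L/s.
Runoff depth d = ΣQ_DR·Δt / A = 130.5 × 21600 / (23.5 ha) = 11.99 mm.
The 1-cm UH is the DRH scaled by (10 mm)/d, so U_p = 29.62 × 10/11.99 = 24.7 L/s.

U_p ≈ 24.7 L/s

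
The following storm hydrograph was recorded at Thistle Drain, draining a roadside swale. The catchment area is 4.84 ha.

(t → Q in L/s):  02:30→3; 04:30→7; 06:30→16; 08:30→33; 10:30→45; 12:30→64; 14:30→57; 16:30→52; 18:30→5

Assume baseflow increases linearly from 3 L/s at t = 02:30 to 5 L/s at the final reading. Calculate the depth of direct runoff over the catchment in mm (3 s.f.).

Direct runoff: 0.00, 3.75, 12.50, 29.25, 41.00, 59.75, 52.50, 47.25, 0.00 L/s; ΣQ_DR = 246.0 L/s.
V = ΣQ_DR · Δt = 246.0 × 7200 s = 1.771 × 10^6 L.
Over A = 4.84 ha, depth = V / A = 36.6 mm.

d ≈ 36.6 mm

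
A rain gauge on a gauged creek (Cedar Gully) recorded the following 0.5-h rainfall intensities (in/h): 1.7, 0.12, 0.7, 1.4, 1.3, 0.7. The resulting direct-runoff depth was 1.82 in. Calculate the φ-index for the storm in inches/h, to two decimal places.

Only the 5 blocks with intensity above φ contribute runoff: 1.7, 0.7, 1.4, 1.3, 0.7 in/h.
Σ(I−φ)·Δt = d  ⇒  (1.7+0.7+1.4+1.3+0.7 − 5φ)·0.5 = 1.82
φ = (5.800 − 1.82/0.5) / 5 = 0.43 in/h.

φ ≈ 0.43 in/h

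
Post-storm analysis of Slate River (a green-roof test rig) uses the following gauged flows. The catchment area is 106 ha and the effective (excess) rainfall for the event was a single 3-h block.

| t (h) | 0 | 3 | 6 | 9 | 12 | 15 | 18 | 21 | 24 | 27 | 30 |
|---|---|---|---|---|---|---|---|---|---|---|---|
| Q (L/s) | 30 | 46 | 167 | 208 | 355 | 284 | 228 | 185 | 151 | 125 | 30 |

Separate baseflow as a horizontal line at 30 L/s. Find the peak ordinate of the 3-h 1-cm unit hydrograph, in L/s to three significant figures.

Direct runoff: 0.0, 16.0, 137.0, 178.0, 325.0, 254.0, 198.0, 155.0, 121.0, 95.0, 0.0 L/s; ΣQ_DR = 1479 L/s, peak = 325.0 L/s.
Runoff depth d = ΣQ_DR·Δt / A = 1479 × 10800 / (106 ha) = 15.07 mm.
The 1-cm UH is the DRH scaled by (10 mm)/d, so U_p = 325.0 × 10/15.07 = 216 L/s.

U_p ≈ 216 L/s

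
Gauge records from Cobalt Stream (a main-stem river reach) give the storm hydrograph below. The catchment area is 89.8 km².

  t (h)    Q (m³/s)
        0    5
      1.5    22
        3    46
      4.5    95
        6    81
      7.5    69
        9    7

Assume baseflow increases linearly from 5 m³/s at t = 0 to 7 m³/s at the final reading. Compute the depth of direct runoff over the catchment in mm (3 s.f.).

d ≈ 17.0 mm

Direct runoff: 0.00, 16.67, 40.33, 89.00, 74.67, 62.33, 0.00 m³/s; ΣQ_DR = 283.0 m³/s.
V = ΣQ_DR · Δt = 283.0 × 5400 s = 1.528 × 10^6 m³.
Over A = 89.8 km², depth = V / A = 17.0 mm.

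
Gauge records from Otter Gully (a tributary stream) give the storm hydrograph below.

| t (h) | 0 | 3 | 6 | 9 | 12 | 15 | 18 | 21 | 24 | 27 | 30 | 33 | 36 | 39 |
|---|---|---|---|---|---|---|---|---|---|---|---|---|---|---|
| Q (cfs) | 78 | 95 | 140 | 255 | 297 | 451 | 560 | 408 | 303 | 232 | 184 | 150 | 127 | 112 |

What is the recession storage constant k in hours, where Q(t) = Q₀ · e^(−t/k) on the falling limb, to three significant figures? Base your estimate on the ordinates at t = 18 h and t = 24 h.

On the falling limb, Q drops from 560 to 303 cfs between t = 18 h and t = 24 h (Δt = 6 h).
k = −Δt / ln(Q₂/Q₁) = −6 / ln(303/560) = 9.77 h.

k ≈ 9.77 h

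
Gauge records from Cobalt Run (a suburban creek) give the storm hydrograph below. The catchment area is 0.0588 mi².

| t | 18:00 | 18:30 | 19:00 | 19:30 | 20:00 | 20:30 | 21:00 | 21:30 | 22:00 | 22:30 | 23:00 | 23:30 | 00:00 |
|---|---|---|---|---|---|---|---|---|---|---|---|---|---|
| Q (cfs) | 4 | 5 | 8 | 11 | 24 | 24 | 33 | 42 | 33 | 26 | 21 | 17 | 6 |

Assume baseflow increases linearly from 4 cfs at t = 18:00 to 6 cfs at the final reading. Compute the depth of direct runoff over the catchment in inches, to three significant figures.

d ≈ 2.49 in

Direct runoff: 0.00, 0.83, 3.67, 6.50, 19.33, 19.17, 28.00, 36.83, 27.67, 20.50, 15.33, 11.17, 0.00 cfs; ΣQ_DR = 189.0 cfs.
V = ΣQ_DR · Δt = 189.0 × 1800 s = 3.402 × 10^5 ft³.
Over A = 0.0588 mi², depth = V / A = 2.49 in.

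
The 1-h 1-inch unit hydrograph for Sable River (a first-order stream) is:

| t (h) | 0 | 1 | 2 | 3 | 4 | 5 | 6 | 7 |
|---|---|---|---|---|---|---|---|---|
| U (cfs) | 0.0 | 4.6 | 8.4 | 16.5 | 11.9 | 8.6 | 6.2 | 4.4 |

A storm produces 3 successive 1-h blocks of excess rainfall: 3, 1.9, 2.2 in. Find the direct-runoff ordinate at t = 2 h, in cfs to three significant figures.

Q ≈ 33.9 cfs

By discrete convolution, Q_j = Σ (P_i / 1 in) · U_{j−i}.
At t = 2 h (j=2): Q = (3/1)·8.4 + (1.9/1)·4.6 + (2.2/1)·0.0 = 33.9 cfs.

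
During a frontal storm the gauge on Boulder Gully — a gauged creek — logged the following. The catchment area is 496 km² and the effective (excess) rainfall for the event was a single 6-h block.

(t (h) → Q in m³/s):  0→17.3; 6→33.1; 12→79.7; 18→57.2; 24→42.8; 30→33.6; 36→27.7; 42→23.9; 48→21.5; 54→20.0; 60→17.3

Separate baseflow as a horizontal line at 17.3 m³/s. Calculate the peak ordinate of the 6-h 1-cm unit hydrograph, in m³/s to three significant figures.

U_p ≈ 78.0 m³/s

Direct runoff: 0.0, 15.8, 62.4, 39.9, 25.5, 16.3, 10.4, 6.6, 4.2, 2.7, 0.0 m³/s; ΣQ_DR = 183.8 m³/s, peak = 62.4 m³/s.
Runoff depth d = ΣQ_DR·Δt / A = 183.8 × 21600 / (496 km²) = 8.004 mm.
The 1-cm UH is the DRH scaled by (10 mm)/d, so U_p = 62.4 × 10/8.004 = 78.0 m³/s.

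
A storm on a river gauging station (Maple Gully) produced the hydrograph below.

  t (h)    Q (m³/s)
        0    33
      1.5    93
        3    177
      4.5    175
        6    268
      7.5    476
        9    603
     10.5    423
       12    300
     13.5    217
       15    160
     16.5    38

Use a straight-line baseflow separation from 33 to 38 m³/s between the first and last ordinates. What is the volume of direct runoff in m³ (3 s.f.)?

V ≈ 1.37 × 10^7 m³

Direct-runoff ordinates (Q − Q_b): 0.00, 59.55, 143.09, 140.64, 233.18, 440.73, 567.27, 386.82, 263.36, 179.91, 122.45, 0.00 m³/s.
ΣQ_DR = 2537 m³/s.
With Δt = 1.5 h = 5400 s, V = ΣQ_DR · Δt = 2537 × 5400 = 1.37 × 10^7 m³.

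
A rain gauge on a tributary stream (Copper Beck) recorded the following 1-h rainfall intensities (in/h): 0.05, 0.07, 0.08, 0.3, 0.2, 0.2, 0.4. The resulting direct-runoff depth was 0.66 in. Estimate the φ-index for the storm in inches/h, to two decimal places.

φ ≈ 0.11 in/h

Only the 4 blocks with intensity above φ contribute runoff: 0.3, 0.2, 0.2, 0.4 in/h.
Σ(I−φ)·Δt = d  ⇒  (0.3+0.2+0.2+0.4 − 4φ)·1 = 0.66
φ = (1.100 − 0.66/1) / 4 = 0.11 in/h.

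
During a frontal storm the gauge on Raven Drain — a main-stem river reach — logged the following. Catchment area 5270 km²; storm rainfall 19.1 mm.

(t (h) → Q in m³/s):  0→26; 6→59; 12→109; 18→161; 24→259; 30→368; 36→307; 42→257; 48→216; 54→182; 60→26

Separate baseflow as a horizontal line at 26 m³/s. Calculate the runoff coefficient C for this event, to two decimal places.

C ≈ 0.36

ΣQ_DR = 1684 m³/s; V = ΣQ_DR·Δt = 3.637 × 10^7 m³.
Runoff depth d = V / A = 6.902 mm.
C = d / P = 6.902 / 19.1 = 0.36.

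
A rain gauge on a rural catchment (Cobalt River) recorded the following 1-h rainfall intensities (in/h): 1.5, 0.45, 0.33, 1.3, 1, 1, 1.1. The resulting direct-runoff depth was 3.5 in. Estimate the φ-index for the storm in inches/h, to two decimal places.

φ ≈ 0.48 in/h

Only the 5 blocks with intensity above φ contribute runoff: 1.5, 1.3, 1, 1, 1.1 in/h.
Σ(I−φ)·Δt = d  ⇒  (1.5+1.3+1+1+1.1 − 5φ)·1 = 3.5
φ = (5.900 − 3.5/1) / 5 = 0.48 in/h.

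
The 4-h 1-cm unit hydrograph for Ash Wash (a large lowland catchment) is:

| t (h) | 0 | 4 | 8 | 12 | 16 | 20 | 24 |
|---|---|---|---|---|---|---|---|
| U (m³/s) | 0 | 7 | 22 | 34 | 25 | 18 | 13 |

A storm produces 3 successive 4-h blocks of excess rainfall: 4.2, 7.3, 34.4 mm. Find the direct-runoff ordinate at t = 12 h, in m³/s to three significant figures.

By discrete convolution, Q_j = Σ (P_i / 10 mm) · U_{j−i}.
At t = 12 h (j=3): Q = (4.2/10)·34 + (7.3/10)·22 + (34.4/10)·7 = 54.4 m³/s.

Q ≈ 54.4 m³/s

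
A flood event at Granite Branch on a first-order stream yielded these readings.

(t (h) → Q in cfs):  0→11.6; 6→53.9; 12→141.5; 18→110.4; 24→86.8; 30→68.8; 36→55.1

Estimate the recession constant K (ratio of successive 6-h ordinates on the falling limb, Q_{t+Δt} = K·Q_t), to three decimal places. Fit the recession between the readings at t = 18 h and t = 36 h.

Using the recession-limb readings at t = 18 h and t = 36 h: Q falls from 110.4 to 55.1 cfs over 3 intervals.
K = (Q₂/Q₁)^(1/3) = (55.1/110.4)^(1/3) = 0.793.

K ≈ 0.793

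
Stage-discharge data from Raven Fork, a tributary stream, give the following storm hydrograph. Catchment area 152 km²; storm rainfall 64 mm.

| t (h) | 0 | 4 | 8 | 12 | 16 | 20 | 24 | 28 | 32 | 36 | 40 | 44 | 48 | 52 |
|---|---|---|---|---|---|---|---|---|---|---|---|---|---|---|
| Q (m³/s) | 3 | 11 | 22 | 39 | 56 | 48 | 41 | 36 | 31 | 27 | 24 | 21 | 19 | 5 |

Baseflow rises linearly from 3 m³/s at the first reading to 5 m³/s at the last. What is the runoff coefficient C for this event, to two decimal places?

ΣQ_DR = 327.0 m³/s; V = ΣQ_DR·Δt = 4.709 × 10^6 m³.
Runoff depth d = V / A = 30.98 mm.
C = d / P = 30.98 / 64 = 0.48.

C ≈ 0.48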